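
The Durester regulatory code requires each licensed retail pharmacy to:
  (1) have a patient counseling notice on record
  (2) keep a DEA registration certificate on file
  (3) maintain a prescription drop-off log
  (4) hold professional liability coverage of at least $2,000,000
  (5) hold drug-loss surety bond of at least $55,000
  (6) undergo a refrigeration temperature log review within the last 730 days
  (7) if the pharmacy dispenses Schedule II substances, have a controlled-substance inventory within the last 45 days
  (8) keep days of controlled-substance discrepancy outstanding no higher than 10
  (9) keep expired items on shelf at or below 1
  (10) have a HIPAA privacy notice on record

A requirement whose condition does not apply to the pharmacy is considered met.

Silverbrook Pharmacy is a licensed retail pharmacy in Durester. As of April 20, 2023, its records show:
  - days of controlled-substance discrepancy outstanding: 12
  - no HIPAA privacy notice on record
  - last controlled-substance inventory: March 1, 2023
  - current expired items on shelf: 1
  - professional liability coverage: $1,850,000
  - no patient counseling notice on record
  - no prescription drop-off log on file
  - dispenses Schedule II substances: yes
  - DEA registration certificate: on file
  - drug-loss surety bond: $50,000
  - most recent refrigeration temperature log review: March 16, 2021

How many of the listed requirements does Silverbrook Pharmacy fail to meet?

1. patient counseling notice absent → not met
2. DEA registration certificate present → met
3. prescription drop-off log absent → not met
4. professional liability coverage $1,850,000 < $2,000,000 → not met
5. drug-loss surety bond $50,000 < $55,000 → not met
6. refrigeration temperature log review 765 days ago vs limit 730 → not met
7. condition 'dispenses Schedule II substances' holds; controlled-substance inventory 50 days ago vs limit 45 → not met
8. days of controlled-substance discrepancy outstanding 12 > 10 → not met
9. expired items on shelf 1 ≤ 1 → met
10. HIPAA privacy notice absent → not met
Not met: 8 of 10

8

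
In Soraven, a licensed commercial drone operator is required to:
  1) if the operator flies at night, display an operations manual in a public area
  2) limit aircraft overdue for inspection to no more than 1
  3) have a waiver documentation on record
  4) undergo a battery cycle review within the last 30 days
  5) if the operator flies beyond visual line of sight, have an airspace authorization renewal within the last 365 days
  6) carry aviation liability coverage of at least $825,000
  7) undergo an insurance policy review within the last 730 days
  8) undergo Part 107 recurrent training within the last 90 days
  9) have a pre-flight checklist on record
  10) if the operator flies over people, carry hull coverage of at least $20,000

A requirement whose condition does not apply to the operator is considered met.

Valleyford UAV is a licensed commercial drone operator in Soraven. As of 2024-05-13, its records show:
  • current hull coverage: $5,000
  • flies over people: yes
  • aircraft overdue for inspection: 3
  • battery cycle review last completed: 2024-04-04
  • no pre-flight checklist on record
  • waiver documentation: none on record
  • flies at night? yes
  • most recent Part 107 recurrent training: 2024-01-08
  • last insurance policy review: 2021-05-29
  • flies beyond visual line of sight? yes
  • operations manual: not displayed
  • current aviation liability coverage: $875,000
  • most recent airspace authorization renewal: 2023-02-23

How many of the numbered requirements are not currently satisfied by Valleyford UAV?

1. condition 'flies at night' holds; operations manual absent → not met
2. aircraft overdue for inspection 3 > 1 → not met
3. waiver documentation absent → not met
4. battery cycle review 39 days ago vs limit 30 → not met
5. condition 'flies beyond visual line of sight' holds; airspace authorization renewal 445 days ago vs limit 365 → not met
6. aviation liability coverage $875,000 ≥ $825,000 → met
7. insurance policy review 1080 days ago vs limit 730 → not met
8. Part 107 recurrent training 126 days ago vs limit 90 → not met
9. pre-flight checklist absent → not met
10. condition 'flies over people' holds; hull coverage $5,000 < $20,000 → not met
Not met: 9 of 10

9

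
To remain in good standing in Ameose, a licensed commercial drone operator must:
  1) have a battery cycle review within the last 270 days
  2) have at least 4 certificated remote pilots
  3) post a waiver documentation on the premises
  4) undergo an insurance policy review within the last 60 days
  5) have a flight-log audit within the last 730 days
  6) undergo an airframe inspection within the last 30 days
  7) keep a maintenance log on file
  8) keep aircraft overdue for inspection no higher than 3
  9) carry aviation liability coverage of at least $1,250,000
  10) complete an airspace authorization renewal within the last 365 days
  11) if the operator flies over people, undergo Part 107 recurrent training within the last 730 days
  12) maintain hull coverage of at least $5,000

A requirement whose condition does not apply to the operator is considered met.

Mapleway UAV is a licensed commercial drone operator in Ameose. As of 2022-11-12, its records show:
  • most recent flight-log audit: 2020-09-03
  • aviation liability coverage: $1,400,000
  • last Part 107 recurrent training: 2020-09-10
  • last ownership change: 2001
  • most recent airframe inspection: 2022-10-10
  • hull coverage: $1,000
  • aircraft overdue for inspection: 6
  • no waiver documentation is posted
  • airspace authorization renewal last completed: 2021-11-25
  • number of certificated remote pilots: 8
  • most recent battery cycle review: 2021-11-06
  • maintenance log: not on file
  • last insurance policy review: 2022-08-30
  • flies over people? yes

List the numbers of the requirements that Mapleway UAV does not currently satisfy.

1. battery cycle review 371 days ago vs limit 270 → not met
2. certificated remote pilots 8 ≥ 4 → met
3. waiver documentation absent → not met
4. insurance policy review 74 days ago vs limit 60 → not met
5. flight-log audit 800 days ago vs limit 730 → not met
6. airframe inspection 33 days ago vs limit 30 → not met
7. maintenance log absent → not met
8. aircraft overdue for inspection 6 > 3 → not met
9. aviation liability coverage $1,400,000 ≥ $1,250,000 → met
10. airspace authorization renewal 352 days ago vs limit 365 → met
11. condition 'flies over people' holds; Part 107 recurrent training 793 days ago vs limit 730 → not met
12. hull coverage $1,000 < $5,000 → not met
Not met: 1, 3, 4, 5, 6, 7, 8, 11, 12

1, 3, 4, 5, 6, 7, 8, 11, 12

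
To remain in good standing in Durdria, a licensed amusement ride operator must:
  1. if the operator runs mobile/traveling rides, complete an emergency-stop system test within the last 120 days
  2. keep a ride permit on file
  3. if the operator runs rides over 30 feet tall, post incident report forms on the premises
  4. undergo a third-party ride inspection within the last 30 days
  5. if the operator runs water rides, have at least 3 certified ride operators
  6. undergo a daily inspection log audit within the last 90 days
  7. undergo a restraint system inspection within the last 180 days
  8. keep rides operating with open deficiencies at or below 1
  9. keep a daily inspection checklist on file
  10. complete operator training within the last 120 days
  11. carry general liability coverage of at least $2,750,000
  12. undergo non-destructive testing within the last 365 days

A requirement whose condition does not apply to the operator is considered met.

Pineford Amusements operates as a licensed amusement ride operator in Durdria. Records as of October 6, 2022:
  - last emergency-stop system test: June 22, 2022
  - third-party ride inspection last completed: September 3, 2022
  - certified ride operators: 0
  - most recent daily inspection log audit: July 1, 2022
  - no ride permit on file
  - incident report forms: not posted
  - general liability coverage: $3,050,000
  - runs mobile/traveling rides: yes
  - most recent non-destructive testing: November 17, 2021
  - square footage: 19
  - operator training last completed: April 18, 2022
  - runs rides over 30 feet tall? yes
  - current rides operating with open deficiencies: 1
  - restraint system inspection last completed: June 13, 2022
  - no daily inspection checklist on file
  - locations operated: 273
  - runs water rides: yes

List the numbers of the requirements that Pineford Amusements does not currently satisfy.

2, 3, 4, 5, 6, 9, 10

1. condition 'runs mobile/traveling rides' holds; emergency-stop system test 106 days ago vs limit 120 → met
2. ride permit absent → not met
3. condition 'runs rides over 30 feet tall' holds; incident report forms absent → not met
4. third-party ride inspection 33 days ago vs limit 30 → not met
5. condition 'runs water rides' holds; certified ride operators 0 < 3 → not met
6. daily inspection log audit 97 days ago vs limit 90 → not met
7. restraint system inspection 115 days ago vs limit 180 → met
8. rides operating with open deficiencies 1 ≤ 1 → met
9. daily inspection checklist absent → not met
10. operator training 171 days ago vs limit 120 → not met
11. general liability coverage $3,050,000 ≥ $2,750,000 → met
12. non-destructive testing 323 days ago vs limit 365 → met
Not met: 2, 3, 4, 5, 6, 9, 10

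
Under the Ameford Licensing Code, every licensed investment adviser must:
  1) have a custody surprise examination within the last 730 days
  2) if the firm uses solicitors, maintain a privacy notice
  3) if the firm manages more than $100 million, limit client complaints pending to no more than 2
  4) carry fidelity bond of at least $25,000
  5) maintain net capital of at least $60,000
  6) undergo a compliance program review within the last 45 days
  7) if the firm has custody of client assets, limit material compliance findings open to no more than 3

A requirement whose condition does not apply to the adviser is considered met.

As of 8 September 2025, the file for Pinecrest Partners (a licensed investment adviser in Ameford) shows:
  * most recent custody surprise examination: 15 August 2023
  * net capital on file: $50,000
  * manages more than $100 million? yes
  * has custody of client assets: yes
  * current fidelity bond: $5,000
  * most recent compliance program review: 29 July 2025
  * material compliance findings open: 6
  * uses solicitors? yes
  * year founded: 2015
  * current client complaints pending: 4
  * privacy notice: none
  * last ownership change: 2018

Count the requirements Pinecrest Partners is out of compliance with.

1. custody surprise examination 755 days ago vs limit 730 → not met
2. condition 'uses solicitors' holds; privacy notice absent → not met
3. condition 'manages more than $100 million' holds; client complaints pending 4 > 2 → not met
4. fidelity bond $5,000 < $25,000 → not met
5. net capital $50,000 < $60,000 → not met
6. compliance program review 41 days ago vs limit 45 → met
7. condition 'has custody of client assets' holds; material compliance findings open 6 > 3 → not met
Not met: 6 of 7

6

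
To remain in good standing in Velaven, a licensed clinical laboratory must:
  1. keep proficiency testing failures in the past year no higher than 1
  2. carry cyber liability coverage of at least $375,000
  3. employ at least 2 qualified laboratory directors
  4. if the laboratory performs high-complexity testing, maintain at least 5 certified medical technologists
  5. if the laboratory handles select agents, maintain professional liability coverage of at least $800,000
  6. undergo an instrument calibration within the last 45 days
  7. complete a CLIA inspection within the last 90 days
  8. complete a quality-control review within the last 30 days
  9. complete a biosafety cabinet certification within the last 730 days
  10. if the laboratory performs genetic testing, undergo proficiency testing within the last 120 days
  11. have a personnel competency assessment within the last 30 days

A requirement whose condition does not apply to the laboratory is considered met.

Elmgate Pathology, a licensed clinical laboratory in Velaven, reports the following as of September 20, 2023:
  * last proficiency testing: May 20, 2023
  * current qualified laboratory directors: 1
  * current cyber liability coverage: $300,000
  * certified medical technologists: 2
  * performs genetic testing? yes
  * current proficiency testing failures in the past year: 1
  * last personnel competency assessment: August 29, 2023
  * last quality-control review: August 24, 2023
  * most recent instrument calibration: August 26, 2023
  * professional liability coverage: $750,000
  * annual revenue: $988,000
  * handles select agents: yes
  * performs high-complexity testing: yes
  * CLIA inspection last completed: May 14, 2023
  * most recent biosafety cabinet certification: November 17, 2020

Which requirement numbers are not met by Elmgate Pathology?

1. proficiency testing failures in the past year 1 ≤ 1 → met
2. cyber liability coverage $300,000 < $375,000 → not met
3. qualified laboratory directors 1 < 2 → not met
4. condition 'performs high-complexity testing' holds; certified medical technologists 2 < 5 → not met
5. condition 'handles select agents' holds; professional liability coverage $750,000 < $800,000 → not met
6. instrument calibration 25 days ago vs limit 45 → met
7. CLIA inspection 129 days ago vs limit 90 → not met
8. quality-control review 27 days ago vs limit 30 → met
9. biosafety cabinet certification 1037 days ago vs limit 730 → not met
10. condition 'performs genetic testing' holds; proficiency testing 123 days ago vs limit 120 → not met
11. personnel competency assessment 22 days ago vs limit 30 → met
Not met: 2, 3, 4, 5, 7, 9, 10

2, 3, 4, 5, 7, 9, 10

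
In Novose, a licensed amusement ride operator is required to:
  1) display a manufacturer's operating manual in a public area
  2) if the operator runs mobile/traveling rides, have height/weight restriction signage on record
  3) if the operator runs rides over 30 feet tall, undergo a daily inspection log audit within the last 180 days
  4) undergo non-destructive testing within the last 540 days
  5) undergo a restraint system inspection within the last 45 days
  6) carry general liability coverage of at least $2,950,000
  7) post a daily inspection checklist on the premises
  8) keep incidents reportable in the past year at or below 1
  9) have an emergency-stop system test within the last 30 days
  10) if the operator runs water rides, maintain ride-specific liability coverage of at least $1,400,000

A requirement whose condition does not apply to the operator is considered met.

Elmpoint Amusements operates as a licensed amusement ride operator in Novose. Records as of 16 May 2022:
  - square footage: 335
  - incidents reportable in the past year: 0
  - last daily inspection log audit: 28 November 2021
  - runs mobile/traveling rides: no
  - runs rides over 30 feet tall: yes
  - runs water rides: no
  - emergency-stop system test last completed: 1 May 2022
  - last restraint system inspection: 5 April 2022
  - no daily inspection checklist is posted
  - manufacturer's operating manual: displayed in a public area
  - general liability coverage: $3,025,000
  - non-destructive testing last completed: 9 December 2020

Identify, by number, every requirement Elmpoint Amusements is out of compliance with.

7

1. manufacturer's operating manual present → met
2. condition 'runs mobile/traveling rides' does not hold → requirement n/a → met
3. condition 'runs rides over 30 feet tall' holds; daily inspection log audit 169 days ago vs limit 180 → met
4. non-destructive testing 523 days ago vs limit 540 → met
5. restraint system inspection 41 days ago vs limit 45 → met
6. general liability coverage $3,025,000 ≥ $2,950,000 → met
7. daily inspection checklist absent → not met
8. incidents reportable in the past year 0 ≤ 1 → met
9. emergency-stop system test 15 days ago vs limit 30 → met
10. condition 'runs water rides' does not hold → requirement n/a → met
Not met: 7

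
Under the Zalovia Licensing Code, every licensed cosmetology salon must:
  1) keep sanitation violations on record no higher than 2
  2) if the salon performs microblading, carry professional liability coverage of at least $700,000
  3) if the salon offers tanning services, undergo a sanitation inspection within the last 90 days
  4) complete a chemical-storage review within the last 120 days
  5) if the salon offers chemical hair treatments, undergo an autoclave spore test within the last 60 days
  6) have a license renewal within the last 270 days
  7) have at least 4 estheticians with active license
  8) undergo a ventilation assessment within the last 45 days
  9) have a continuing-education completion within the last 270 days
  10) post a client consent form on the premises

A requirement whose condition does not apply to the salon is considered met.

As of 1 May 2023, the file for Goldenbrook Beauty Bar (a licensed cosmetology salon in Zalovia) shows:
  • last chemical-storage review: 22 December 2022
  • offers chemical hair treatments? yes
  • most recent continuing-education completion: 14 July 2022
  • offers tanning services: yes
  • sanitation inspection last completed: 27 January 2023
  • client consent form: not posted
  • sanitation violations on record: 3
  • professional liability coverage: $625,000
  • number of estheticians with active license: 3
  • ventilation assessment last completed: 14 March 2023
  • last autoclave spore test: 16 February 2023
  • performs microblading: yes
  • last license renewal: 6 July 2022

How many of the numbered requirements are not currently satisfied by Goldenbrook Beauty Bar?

1. sanitation violations on record 3 > 2 → not met
2. condition 'performs microblading' holds; professional liability coverage $625,000 < $700,000 → not met
3. condition 'offers tanning services' holds; sanitation inspection 94 days ago vs limit 90 → not met
4. chemical-storage review 130 days ago vs limit 120 → not met
5. condition 'offers chemical hair treatments' holds; autoclave spore test 74 days ago vs limit 60 → not met
6. license renewal 299 days ago vs limit 270 → not met
7. estheticians with active license 3 < 4 → not met
8. ventilation assessment 48 days ago vs limit 45 → not met
9. continuing-education completion 291 days ago vs limit 270 → not met
10. client consent form absent → not met
Not met: 10 of 10

10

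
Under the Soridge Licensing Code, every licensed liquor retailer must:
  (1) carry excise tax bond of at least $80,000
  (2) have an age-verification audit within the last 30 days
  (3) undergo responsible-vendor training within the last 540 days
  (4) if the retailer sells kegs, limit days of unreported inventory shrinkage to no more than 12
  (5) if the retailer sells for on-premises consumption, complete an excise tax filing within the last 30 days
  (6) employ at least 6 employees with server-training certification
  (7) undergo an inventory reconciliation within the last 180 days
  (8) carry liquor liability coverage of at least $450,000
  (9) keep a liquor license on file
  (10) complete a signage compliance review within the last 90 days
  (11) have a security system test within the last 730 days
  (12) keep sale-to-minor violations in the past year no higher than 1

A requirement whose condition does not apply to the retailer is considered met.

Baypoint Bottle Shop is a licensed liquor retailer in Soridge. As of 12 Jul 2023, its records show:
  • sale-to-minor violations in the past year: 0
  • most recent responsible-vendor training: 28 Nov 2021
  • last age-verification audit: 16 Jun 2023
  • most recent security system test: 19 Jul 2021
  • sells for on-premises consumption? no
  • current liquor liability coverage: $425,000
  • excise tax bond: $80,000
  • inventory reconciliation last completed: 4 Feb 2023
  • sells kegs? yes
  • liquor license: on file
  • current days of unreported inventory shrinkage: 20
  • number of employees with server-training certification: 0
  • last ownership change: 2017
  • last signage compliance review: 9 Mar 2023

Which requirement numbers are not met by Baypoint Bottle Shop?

3, 4, 6, 8, 10

1. excise tax bond $80,000 ≥ $80,000 → met
2. age-verification audit 26 days ago vs limit 30 → met
3. responsible-vendor training 591 days ago vs limit 540 → not met
4. condition 'sells kegs' holds; days of unreported inventory shrinkage 20 > 12 → not met
5. condition 'sells for on-premises consumption' does not hold → requirement n/a → met
6. employees with server-training certification 0 < 6 → not met
7. inventory reconciliation 158 days ago vs limit 180 → met
8. liquor liability coverage $425,000 < $450,000 → not met
9. liquor license present → met
10. signage compliance review 125 days ago vs limit 90 → not met
11. security system test 723 days ago vs limit 730 → met
12. sale-to-minor violations in the past year 0 ≤ 1 → met
Not met: 3, 4, 6, 8, 10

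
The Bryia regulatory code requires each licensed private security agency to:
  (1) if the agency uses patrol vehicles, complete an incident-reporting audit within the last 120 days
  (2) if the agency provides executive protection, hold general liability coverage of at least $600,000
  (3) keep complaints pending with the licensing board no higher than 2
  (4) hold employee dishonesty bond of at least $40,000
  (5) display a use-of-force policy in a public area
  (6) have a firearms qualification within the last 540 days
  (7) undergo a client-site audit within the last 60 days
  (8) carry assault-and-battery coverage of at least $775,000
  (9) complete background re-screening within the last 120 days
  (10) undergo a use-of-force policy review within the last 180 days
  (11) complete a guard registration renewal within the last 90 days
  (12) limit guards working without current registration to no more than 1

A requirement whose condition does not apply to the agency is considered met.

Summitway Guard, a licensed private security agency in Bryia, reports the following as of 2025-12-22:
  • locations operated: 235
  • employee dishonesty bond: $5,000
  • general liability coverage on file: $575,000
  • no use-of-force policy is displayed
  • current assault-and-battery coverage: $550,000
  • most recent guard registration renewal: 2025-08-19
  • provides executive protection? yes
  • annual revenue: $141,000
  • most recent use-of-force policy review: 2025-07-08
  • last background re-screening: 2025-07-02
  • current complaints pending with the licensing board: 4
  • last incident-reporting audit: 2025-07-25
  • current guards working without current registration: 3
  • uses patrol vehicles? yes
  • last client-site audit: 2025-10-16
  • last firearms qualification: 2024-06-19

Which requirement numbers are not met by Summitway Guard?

1. condition 'uses patrol vehicles' holds; incident-reporting audit 150 days ago vs limit 120 → not met
2. condition 'provides executive protection' holds; general liability coverage $575,000 < $600,000 → not met
3. complaints pending with the licensing board 4 > 2 → not met
4. employee dishonesty bond $5,000 < $40,000 → not met
5. use-of-force policy absent → not met
6. firearms qualification 551 days ago vs limit 540 → not met
7. client-site audit 67 days ago vs limit 60 → not met
8. assault-and-battery coverage $550,000 < $775,000 → not met
9. background re-screening 173 days ago vs limit 120 → not met
10. use-of-force policy review 167 days ago vs limit 180 → met
11. guard registration renewal 125 days ago vs limit 90 → not met
12. guards working without current registration 3 > 1 → not met
Not met: 1, 2, 3, 4, 5, 6, 7, 8, 9, 11, 12

1, 2, 3, 4, 5, 6, 7, 8, 9, 11, 12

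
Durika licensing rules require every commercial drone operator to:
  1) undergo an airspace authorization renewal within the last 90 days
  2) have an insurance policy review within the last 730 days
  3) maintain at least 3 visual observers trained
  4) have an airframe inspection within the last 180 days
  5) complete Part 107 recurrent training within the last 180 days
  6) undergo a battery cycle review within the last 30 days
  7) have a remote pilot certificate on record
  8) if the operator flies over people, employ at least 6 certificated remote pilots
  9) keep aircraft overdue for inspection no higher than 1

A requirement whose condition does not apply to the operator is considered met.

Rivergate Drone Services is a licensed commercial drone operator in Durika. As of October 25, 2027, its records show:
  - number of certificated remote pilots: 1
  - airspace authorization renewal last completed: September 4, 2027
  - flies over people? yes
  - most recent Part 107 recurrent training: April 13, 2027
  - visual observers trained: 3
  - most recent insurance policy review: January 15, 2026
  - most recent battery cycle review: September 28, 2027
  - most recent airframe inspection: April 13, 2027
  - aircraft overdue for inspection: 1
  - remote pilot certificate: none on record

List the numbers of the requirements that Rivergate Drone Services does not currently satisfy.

4, 5, 7, 8

1. airspace authorization renewal 51 days ago vs limit 90 → met
2. insurance policy review 648 days ago vs limit 730 → met
3. visual observers trained 3 ≥ 3 → met
4. airframe inspection 195 days ago vs limit 180 → not met
5. Part 107 recurrent training 195 days ago vs limit 180 → not met
6. battery cycle review 27 days ago vs limit 30 → met
7. remote pilot certificate absent → not met
8. condition 'flies over people' holds; certificated remote pilots 1 < 6 → not met
9. aircraft overdue for inspection 1 ≤ 1 → met
Not met: 4, 5, 7, 8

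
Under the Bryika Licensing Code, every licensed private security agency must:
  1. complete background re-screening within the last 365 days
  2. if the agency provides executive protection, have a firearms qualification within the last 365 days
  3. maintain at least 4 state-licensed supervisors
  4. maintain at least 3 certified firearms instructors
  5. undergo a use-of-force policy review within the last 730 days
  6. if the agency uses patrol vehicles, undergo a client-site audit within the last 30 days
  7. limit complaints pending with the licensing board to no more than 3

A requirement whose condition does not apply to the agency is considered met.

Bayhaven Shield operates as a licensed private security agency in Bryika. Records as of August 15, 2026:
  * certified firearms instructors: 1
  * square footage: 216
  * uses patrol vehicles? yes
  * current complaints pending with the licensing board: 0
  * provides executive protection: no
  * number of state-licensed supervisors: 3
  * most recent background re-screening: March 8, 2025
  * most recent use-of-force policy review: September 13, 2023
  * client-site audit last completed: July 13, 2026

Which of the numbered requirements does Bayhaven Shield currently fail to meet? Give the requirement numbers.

1, 3, 4, 5, 6

1. background re-screening 525 days ago vs limit 365 → not met
2. condition 'provides executive protection' does not hold → requirement n/a → met
3. state-licensed supervisors 3 < 4 → not met
4. certified firearms instructors 1 < 3 → not met
5. use-of-force policy review 1067 days ago vs limit 730 → not met
6. condition 'uses patrol vehicles' holds; client-site audit 33 days ago vs limit 30 → not met
7. complaints pending with the licensing board 0 ≤ 3 → met
Not met: 1, 3, 4, 5, 6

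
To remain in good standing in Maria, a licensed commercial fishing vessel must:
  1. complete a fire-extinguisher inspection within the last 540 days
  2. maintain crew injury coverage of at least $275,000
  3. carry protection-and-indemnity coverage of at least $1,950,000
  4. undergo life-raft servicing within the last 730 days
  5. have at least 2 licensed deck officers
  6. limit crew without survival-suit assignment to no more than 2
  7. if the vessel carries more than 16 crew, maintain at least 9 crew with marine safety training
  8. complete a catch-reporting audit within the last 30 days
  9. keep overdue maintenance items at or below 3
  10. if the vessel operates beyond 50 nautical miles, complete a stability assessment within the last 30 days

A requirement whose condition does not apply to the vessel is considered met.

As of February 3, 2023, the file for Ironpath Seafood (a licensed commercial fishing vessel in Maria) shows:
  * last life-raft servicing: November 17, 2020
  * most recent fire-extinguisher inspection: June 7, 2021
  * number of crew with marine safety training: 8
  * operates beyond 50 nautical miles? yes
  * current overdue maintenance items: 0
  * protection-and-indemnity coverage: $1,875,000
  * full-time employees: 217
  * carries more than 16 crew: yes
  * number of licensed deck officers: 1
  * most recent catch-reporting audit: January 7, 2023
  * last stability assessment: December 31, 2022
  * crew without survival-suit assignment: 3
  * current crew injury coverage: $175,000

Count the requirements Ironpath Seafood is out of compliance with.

8

1. fire-extinguisher inspection 606 days ago vs limit 540 → not met
2. crew injury coverage $175,000 < $275,000 → not met
3. protection-and-indemnity coverage $1,875,000 < $1,950,000 → not met
4. life-raft servicing 808 days ago vs limit 730 → not met
5. licensed deck officers 1 < 2 → not met
6. crew without survival-suit assignment 3 > 2 → not met
7. condition 'carries more than 16 crew' holds; crew with marine safety training 8 < 9 → not met
8. catch-reporting audit 27 days ago vs limit 30 → met
9. overdue maintenance items 0 ≤ 3 → met
10. condition 'operates beyond 50 nautical miles' holds; stability assessment 34 days ago vs limit 30 → not met
Not met: 8 of 10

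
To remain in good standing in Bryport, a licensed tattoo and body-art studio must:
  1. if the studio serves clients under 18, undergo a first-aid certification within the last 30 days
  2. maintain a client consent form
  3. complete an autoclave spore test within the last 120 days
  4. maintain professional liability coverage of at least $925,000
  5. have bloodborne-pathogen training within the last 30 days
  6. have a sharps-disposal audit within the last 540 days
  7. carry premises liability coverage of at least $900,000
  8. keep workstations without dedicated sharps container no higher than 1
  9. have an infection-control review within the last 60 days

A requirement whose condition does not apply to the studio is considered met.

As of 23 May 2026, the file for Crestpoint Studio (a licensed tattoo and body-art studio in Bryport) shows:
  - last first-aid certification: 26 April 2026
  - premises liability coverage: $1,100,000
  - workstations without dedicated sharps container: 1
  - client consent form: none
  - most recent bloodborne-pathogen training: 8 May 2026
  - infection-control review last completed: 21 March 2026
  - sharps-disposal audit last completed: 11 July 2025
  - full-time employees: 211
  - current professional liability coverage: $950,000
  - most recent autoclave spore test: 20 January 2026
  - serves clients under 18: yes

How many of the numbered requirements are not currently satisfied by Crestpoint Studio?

3

1. condition 'serves clients under 18' holds; first-aid certification 27 days ago vs limit 30 → met
2. client consent form absent → not met
3. autoclave spore test 123 days ago vs limit 120 → not met
4. professional liability coverage $950,000 ≥ $925,000 → met
5. bloodborne-pathogen training 15 days ago vs limit 30 → met
6. sharps-disposal audit 316 days ago vs limit 540 → met
7. premises liability coverage $1,100,000 ≥ $900,000 → met
8. workstations without dedicated sharps container 1 ≤ 1 → met
9. infection-control review 63 days ago vs limit 60 → not met
Not met: 3 of 9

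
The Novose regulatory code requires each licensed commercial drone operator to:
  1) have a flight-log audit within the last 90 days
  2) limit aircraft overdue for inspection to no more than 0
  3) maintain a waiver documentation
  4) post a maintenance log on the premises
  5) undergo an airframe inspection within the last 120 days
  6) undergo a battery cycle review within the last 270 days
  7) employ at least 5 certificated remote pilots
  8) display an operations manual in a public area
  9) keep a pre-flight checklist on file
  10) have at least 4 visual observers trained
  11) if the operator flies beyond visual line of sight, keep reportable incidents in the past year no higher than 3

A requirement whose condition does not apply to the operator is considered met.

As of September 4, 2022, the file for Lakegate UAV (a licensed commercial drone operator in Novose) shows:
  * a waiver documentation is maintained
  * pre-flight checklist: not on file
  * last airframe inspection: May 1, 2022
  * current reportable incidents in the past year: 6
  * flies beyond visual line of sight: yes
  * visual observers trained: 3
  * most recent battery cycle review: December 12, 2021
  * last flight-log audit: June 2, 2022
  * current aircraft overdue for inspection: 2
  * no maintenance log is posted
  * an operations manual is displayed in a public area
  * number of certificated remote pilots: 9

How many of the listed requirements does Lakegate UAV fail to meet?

1. flight-log audit 94 days ago vs limit 90 → not met
2. aircraft overdue for inspection 2 > 0 → not met
3. waiver documentation present → met
4. maintenance log absent → not met
5. airframe inspection 126 days ago vs limit 120 → not met
6. battery cycle review 266 days ago vs limit 270 → met
7. certificated remote pilots 9 ≥ 5 → met
8. operations manual present → met
9. pre-flight checklist absent → not met
10. visual observers trained 3 < 4 → not met
11. condition 'flies beyond visual line of sight' holds; reportable incidents in the past year 6 > 3 → not met
Not met: 7 of 11

7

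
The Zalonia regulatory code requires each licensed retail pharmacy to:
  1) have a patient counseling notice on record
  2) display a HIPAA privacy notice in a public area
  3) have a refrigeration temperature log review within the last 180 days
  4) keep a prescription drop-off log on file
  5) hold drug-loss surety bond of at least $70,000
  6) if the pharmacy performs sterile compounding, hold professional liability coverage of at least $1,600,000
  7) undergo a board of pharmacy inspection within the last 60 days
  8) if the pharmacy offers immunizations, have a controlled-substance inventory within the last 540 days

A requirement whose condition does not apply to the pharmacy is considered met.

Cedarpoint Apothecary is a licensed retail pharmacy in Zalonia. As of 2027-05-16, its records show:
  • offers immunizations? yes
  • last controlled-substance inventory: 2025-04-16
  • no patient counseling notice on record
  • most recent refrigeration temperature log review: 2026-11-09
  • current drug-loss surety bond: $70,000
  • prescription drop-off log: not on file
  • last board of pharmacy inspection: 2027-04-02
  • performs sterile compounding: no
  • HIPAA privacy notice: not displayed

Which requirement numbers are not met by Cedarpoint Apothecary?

1. patient counseling notice absent → not met
2. HIPAA privacy notice absent → not met
3. refrigeration temperature log review 188 days ago vs limit 180 → not met
4. prescription drop-off log absent → not met
5. drug-loss surety bond $70,000 ≥ $70,000 → met
6. condition 'performs sterile compounding' does not hold → requirement n/a → met
7. board of pharmacy inspection 44 days ago vs limit 60 → met
8. condition 'offers immunizations' holds; controlled-substance inventory 760 days ago vs limit 540 → not met
Not met: 1, 2, 3, 4, 8

1, 2, 3, 4, 8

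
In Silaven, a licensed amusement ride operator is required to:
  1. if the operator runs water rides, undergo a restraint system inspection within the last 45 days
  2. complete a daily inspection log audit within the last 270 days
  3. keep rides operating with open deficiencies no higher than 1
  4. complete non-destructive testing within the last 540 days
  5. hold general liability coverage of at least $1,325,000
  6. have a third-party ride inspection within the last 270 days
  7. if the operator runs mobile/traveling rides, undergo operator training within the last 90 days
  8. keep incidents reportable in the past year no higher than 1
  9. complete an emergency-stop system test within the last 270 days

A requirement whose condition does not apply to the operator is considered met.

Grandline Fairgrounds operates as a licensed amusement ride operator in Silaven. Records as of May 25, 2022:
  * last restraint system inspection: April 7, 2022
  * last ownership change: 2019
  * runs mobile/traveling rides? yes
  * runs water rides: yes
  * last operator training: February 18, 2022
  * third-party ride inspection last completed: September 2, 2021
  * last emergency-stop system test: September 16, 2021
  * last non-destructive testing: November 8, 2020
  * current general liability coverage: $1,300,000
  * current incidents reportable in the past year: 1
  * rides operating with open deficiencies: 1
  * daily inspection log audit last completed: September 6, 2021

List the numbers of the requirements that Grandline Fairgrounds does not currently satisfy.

1. condition 'runs water rides' holds; restraint system inspection 48 days ago vs limit 45 → not met
2. daily inspection log audit 261 days ago vs limit 270 → met
3. rides operating with open deficiencies 1 ≤ 1 → met
4. non-destructive testing 563 days ago vs limit 540 → not met
5. general liability coverage $1,300,000 < $1,325,000 → not met
6. third-party ride inspection 265 days ago vs limit 270 → met
7. condition 'runs mobile/traveling rides' holds; operator training 96 days ago vs limit 90 → not met
8. incidents reportable in the past year 1 ≤ 1 → met
9. emergency-stop system test 251 days ago vs limit 270 → met
Not met: 1, 4, 5, 7

1, 4, 5, 7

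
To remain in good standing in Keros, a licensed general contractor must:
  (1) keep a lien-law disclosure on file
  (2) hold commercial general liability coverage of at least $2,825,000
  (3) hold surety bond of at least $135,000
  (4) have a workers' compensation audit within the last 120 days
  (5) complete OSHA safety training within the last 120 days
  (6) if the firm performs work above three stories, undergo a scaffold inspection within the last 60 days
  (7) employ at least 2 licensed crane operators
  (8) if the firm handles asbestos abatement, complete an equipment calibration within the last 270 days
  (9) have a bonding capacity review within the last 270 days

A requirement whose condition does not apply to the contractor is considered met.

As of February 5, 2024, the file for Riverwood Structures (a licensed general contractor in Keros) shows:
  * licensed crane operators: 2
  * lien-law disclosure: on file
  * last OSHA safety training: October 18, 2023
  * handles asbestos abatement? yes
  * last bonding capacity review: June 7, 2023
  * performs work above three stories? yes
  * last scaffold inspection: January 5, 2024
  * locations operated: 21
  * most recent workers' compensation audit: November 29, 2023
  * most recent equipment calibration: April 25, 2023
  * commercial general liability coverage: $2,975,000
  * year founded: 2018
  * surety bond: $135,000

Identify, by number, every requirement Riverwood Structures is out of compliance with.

8

1. lien-law disclosure present → met
2. commercial general liability coverage $2,975,000 ≥ $2,825,000 → met
3. surety bond $135,000 ≥ $135,000 → met
4. workers' compensation audit 68 days ago vs limit 120 → met
5. OSHA safety training 110 days ago vs limit 120 → met
6. condition 'performs work above three stories' holds; scaffold inspection 31 days ago vs limit 60 → met
7. licensed crane operators 2 ≥ 2 → met
8. condition 'handles asbestos abatement' holds; equipment calibration 286 days ago vs limit 270 → not met
9. bonding capacity review 243 days ago vs limit 270 → met
Not met: 8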